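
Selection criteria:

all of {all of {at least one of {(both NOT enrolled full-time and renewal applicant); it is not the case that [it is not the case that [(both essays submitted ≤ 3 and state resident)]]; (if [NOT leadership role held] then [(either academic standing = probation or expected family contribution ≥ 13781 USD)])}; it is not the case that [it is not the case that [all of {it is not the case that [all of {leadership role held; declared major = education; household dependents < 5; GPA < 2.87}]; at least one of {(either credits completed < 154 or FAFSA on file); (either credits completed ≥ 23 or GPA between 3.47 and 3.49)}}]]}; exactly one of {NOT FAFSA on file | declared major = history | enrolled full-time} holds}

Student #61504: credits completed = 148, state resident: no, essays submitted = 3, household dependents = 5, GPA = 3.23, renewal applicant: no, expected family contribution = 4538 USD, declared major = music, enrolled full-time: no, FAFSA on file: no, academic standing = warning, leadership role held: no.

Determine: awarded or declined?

Declined

Atomic conditions:
  NOT enrolled full-time: no → true
  renewal applicant: no → false
  essays submitted ≤ 3: 3 ≤ 3 is true
  state resident: no → false
  NOT leadership role held: no → true
  academic standing = probation: warning == probation is false
  expected family contribution ≥ 13781 USD: 4538 ≥ 13781 is false
  leadership role held: no → false
  declared major = education: music == education is false
  household dependents < 5: 5 < 5 is false
  GPA < 2.87: 3.23 < 2.87 is false
  credits completed < 154: 148 < 154 is true
  FAFSA on file: no → false
  credits completed ≥ 23: 148 ≥ 23 is true
  GPA between 3.47 and 3.49: 3.23 in [3.47, 3.49] is false
  NOT FAFSA on file: no → true
  declared major = history: music == history is false
  enrolled full-time: no → false
Combine:
[1.1.1] true AND false = false
[1.1.2.1.1] true AND false = false
[1.1.2.1] NOT false = true
[1.1.2] NOT true = false
[1.1.3.2] false OR false = false
[1.1.3] true → false = false
[1.1] false OR false OR false = false
[1.2.1.1.1.1] false AND false AND false AND false = false
[1.2.1.1.1] NOT false = true
[1.2.1.1.2.1] true OR false = true
[1.2.1.1.2.2] true OR false = true
[1.2.1.1.2] true OR true = true
[1.2.1.1] true AND true = true
[1.2.1] NOT true = false
[1.2] NOT false = true
[1] false AND true = false
[2] exactly-one(true, false, false) = true
[root] false AND true = false
Overall: false → declined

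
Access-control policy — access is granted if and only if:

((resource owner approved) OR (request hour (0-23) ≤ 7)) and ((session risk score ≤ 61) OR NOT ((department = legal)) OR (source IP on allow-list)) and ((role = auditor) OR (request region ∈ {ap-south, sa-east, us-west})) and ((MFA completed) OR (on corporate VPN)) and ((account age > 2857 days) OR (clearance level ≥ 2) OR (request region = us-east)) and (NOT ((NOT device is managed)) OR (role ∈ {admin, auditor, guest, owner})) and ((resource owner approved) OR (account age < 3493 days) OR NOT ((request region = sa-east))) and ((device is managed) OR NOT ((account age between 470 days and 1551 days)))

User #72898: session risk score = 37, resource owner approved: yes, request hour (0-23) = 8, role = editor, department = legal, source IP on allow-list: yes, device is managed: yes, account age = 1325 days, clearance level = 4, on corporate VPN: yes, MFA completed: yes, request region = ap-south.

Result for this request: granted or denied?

Granted

Atomic conditions:
  resource owner approved: yes → true
  request hour (0-23) ≤ 7: 8 ≤ 7 is false
  session risk score ≤ 61: 37 ≤ 61 is true
  department = legal: legal == legal is true
  source IP on allow-list: yes → true
  role = auditor: editor == auditor is false
  request region ∈ {ap-south, sa-east, us-west}: ap-south is in the set → true
  MFA completed: yes → true
  on corporate VPN: yes → true
  account age > 2857 days: 1325 > 2857 is false
  clearance level ≥ 2: 4 ≥ 2 is true
  request region = us-east: ap-south == us-east is false
  NOT device is managed: yes → false
  role ∈ {admin, auditor, guest, owner}: editor is not in the set → false
  account age < 3493 days: 1325 < 3493 is true
  request region = sa-east: ap-south == sa-east is false
  device is managed: yes → true
  account age between 470 days and 1551 days: 1325 in [470, 1551] is true
Combine:
[1] true OR false = true
[2.2] NOT true = false
[2] true OR false OR true = true
[3] false OR true = true
[4] true OR true = true
[5] false OR true OR false = true
[6.1] NOT false = true
[6] true OR false = true
[7.3] NOT false = true
[7] true OR true OR true = true
[8.2] NOT true = false
[8] true OR false = true
[root] true AND true AND true AND true AND true AND true AND true AND true = true
Overall: true → granted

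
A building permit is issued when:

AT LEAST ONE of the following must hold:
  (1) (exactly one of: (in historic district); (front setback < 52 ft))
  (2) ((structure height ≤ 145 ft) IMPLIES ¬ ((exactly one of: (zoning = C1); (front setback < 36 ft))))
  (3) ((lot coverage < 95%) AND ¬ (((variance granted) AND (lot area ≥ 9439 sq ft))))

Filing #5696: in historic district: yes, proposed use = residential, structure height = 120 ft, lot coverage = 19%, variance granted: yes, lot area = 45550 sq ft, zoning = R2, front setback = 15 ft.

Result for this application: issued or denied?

Atomic conditions:
  in historic district: yes → true
  front setback < 52 ft: 15 < 52 is true
  structure height ≤ 145 ft: 120 ≤ 145 is true
  zoning = C1: R2 == C1 is false
  front setback < 36 ft: 15 < 36 is true
  lot coverage < 95%: 19 < 95 is true
  variance granted: yes → true
  lot area ≥ 9439 sq ft: 45550 ≥ 9439 is true
Combine:
[1] exactly-one(true, true) = false
[2.2.1] exactly-one(false, true) = true
[2.2] NOT true = false
[2] true → false = false
[3.2.1] true AND true = true
[3.2] NOT true = false
[3] true AND false = false
[root] false OR false OR false = false
Overall: false → denied

Denied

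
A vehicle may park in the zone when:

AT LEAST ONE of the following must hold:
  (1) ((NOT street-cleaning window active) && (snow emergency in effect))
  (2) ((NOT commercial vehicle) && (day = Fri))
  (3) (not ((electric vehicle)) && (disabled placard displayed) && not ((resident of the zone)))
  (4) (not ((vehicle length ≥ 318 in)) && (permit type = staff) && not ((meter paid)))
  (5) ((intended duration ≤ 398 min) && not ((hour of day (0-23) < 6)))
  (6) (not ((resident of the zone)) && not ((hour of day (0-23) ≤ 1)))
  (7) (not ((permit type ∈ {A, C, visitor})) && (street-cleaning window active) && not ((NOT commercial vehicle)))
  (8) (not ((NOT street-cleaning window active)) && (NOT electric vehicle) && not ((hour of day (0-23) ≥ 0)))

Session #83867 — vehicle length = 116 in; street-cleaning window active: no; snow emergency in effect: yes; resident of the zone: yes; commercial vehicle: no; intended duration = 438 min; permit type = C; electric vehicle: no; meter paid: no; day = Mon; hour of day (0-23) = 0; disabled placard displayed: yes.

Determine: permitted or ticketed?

Atomic conditions:
  NOT street-cleaning window active: no → true
  snow emergency in effect: yes → true
  NOT commercial vehicle: no → true
  day = Fri: Mon == Fri is false
  electric vehicle: no → false
  disabled placard displayed: yes → true
  resident of the zone: yes → true
  vehicle length ≥ 318 in: 116 ≥ 318 is false
  permit type = staff: C == staff is false
  meter paid: no → false
  intended duration ≤ 398 min: 438 ≤ 398 is false
  hour of day (0-23) < 6: 0 < 6 is true
  hour of day (0-23) ≤ 1: 0 ≤ 1 is true
  permit type ∈ {A, C, visitor}: C is in the set → true
  street-cleaning window active: no → false
  NOT electric vehicle: no → true
  hour of day (0-23) ≥ 0: 0 ≥ 0 is true
Combine:
[1] true AND true = true
[2] true AND false = false
[3.1] NOT false = true
[3.3] NOT true = false
[3] true AND true AND false = false
[4.1] NOT false = true
[4.3] NOT false = true
[4] true AND false AND true = false
[5.2] NOT true = false
[5] false AND false = false
[6.1] NOT true = false
[6.2] NOT true = false
[6] false AND false = false
[7.1] NOT true = false
[7.3] NOT true = false
[7] false AND false AND false = false
[8.1] NOT true = false
[8.3] NOT true = false
[8] false AND true AND false = false
[root] true OR false OR false OR false OR false OR false OR false OR false = true
Overall: true → permitted

Permitted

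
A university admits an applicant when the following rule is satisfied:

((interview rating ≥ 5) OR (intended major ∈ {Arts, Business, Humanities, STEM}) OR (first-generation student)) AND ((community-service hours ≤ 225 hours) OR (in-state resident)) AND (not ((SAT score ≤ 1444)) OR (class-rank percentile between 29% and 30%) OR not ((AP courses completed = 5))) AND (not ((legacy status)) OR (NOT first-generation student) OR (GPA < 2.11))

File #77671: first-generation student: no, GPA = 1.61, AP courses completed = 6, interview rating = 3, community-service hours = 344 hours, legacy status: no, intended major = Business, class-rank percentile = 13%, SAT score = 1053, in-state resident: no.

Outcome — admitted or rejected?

Atomic conditions:
  interview rating ≥ 5: 3 ≥ 5 is false
  intended major ∈ {Arts, Business, Humanities, STEM}: Business is in the set → true
  first-generation student: no → false
  community-service hours ≤ 225 hours: 344 ≤ 225 is false
  in-state resident: no → false
  SAT score ≤ 1444: 1053 ≤ 1444 is true
  class-rank percentile between 29% and 30%: 13 in [29, 30] is false
  AP courses completed = 5: 6 == 5 is false
  legacy status: no → false
  NOT first-generation student: no → true
  GPA < 2.11: 1.61 < 2.11 is true
Combine:
[1] false OR true OR false = true
[2] false OR false = false
[3.1] NOT true = false
[3.3] NOT false = true
[3] false OR false OR true = true
[4.1] NOT false = true
[4] true OR true OR true = true
[root] true AND false AND true AND true = false
Overall: false → rejected

Rejected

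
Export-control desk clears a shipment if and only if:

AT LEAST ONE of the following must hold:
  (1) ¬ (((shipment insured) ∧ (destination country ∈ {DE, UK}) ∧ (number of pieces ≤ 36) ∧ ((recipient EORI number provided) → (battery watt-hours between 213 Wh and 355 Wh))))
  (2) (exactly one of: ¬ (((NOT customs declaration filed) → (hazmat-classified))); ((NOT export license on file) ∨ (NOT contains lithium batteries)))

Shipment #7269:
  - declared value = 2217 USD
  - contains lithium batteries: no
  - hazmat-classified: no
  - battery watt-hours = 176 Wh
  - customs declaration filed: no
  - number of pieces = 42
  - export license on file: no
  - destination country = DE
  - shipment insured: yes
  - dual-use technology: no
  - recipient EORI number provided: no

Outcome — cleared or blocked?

Atomic conditions:
  shipment insured: yes → true
  destination country ∈ {DE, UK}: DE is in the set → true
  number of pieces ≤ 36: 42 ≤ 36 is false
  recipient EORI number provided: no → false
  battery watt-hours between 213 Wh and 355 Wh: 176 in [213, 355] is false
  NOT customs declaration filed: no → true
  hazmat-classified: no → false
  NOT export license on file: no → true
  NOT contains lithium batteries: no → true
Combine:
[1.1.4] false → false (antecedent false ⇒ implication holds) = true
[1.1] true AND true AND false AND true = false
[1] NOT false = true
[2.1.1] true → false = false
[2.1] NOT false = true
[2.2] true OR true = true
[2] exactly-one(true, true) = false
[root] true OR false = true
Overall: true → cleared

Cleared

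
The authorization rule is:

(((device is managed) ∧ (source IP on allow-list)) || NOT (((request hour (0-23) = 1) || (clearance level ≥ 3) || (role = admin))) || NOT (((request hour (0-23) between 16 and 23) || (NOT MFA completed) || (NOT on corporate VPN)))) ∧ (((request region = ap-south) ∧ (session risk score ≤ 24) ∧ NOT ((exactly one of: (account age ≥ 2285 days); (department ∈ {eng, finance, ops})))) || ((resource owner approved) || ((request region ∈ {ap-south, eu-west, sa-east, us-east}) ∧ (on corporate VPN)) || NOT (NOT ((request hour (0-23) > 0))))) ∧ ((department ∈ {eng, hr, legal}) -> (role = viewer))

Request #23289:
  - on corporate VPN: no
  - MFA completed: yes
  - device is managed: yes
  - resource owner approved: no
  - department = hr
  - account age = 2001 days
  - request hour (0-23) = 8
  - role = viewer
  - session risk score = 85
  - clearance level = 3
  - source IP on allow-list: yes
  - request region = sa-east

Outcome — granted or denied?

Atomic conditions:
  device is managed: yes → true
  source IP on allow-list: yes → true
  request hour (0-23) = 1: 8 == 1 is false
  clearance level ≥ 3: 3 ≥ 3 is true
  role = admin: viewer == admin is false
  request hour (0-23) between 16 and 23: 8 in [16, 23] is false
  NOT MFA completed: yes → false
  NOT on corporate VPN: no → true
  request region = ap-south: sa-east == ap-south is false
  session risk score ≤ 24: 85 ≤ 24 is false
  account age ≥ 2285 days: 2001 ≥ 2285 is false
  department ∈ {eng, finance, ops}: hr is not in the set → false
  resource owner approved: no → false
  request region ∈ {ap-south, eu-west, sa-east, us-east}: sa-east is in the set → true
  on corporate VPN: no → false
  request hour (0-23) > 0: 8 > 0 is true
  department ∈ {eng, hr, legal}: hr is in the set → true
  role = viewer: viewer == viewer is true
Combine:
[1.1] true AND true = true
[1.2.1] false OR true OR false = true
[1.2] NOT true = false
[1.3.1] false OR false OR true = true
[1.3] NOT true = false
[1] true OR false OR false = true
[2.1.3.1] exactly-one(false, false) = false
[2.1.3] NOT false = true
[2.1] false AND false AND true = false
[2.2.2] true AND false = false
[2.2.3.1] NOT true = false
[2.2.3] NOT false = true
[2.2] false OR false OR true = true
[2] false OR true = true
[3] true → true = true
[root] true AND true AND true = true
Overall: true → granted

Granted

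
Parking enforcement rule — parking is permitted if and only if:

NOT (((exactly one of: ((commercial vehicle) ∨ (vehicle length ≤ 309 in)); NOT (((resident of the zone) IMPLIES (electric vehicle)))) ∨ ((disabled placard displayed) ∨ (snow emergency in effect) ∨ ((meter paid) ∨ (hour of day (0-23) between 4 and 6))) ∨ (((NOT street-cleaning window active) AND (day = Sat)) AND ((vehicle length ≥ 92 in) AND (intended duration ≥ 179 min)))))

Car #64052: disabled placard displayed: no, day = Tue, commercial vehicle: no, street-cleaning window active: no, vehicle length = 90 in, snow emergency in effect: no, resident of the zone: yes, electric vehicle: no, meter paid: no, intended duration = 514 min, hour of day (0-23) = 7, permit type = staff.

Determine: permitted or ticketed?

Atomic conditions:
  commercial vehicle: no → false
  vehicle length ≤ 309 in: 90 ≤ 309 is true
  resident of the zone: yes → true
  electric vehicle: no → false
  disabled placard displayed: no → false
  snow emergency in effect: no → false
  meter paid: no → false
  hour of day (0-23) between 4 and 6: 7 in [4, 6] is false
  NOT street-cleaning window active: no → true
  day = Sat: Tue == Sat is false
  vehicle length ≥ 92 in: 90 ≥ 92 is false
  intended duration ≥ 179 min: 514 ≥ 179 is true
Combine:
[1.1.1] false OR true = true
[1.1.2.1] true → false = false
[1.1.2] NOT false = true
[1.1] exactly-one(true, true) = false
[1.2.3] false OR false = false
[1.2] false OR false OR false = false
[1.3.1] true AND false = false
[1.3.2] false AND true = false
[1.3] false AND false = false
[1] false OR false OR false = false
[root] NOT false = true
Overall: true → permitted

Permitted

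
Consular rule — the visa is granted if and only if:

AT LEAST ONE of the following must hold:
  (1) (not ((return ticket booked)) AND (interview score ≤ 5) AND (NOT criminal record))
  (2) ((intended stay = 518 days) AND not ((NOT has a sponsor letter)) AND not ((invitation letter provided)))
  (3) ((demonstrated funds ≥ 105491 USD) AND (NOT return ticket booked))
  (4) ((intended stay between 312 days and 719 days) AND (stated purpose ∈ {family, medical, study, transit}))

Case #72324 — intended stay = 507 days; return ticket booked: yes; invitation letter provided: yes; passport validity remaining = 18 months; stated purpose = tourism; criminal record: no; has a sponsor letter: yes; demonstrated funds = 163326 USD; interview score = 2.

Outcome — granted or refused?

Refused

Atomic conditions:
  return ticket booked: yes → true
  interview score ≤ 5: 2 ≤ 5 is true
  NOT criminal record: no → true
  intended stay = 518 days: 507 == 518 is false
  NOT has a sponsor letter: yes → false
  invitation letter provided: yes → true
  demonstrated funds ≥ 105491 USD: 163326 ≥ 105491 is true
  NOT return ticket booked: yes → false
  intended stay between 312 days and 719 days: 507 in [312, 719] is true
  stated purpose ∈ {family, medical, study, transit}: tourism is not in the set → false
Combine:
[1.1] NOT true = false
[1] false AND true AND true = false
[2.2] NOT false = true
[2.3] NOT true = false
[2] false AND true AND false = false
[3] true AND false = false
[4] true AND false = false
[root] false OR false OR false OR false = false
Overall: false → refused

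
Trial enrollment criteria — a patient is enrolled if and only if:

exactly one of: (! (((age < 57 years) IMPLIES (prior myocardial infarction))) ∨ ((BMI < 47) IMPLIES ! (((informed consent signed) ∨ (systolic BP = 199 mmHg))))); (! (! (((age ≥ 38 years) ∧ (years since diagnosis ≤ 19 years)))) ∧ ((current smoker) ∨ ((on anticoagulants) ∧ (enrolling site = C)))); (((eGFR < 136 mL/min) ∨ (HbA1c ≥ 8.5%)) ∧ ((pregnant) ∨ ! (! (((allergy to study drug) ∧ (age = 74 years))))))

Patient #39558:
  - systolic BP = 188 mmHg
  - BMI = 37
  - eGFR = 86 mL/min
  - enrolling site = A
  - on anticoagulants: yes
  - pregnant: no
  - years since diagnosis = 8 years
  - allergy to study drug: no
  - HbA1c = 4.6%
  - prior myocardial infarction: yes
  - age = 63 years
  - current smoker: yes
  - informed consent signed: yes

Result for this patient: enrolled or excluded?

Atomic conditions:
  age < 57 years: 63 < 57 is false
  prior myocardial infarction: yes → true
  BMI < 47: 37 < 47 is true
  informed consent signed: yes → true
  systolic BP = 199 mmHg: 188 == 199 is false
  age ≥ 38 years: 63 ≥ 38 is true
  years since diagnosis ≤ 19 years: 8 ≤ 19 is true
  current smoker: yes → true
  on anticoagulants: yes → true
  enrolling site = C: A == C is false
  eGFR < 136 mL/min: 86 < 136 is true
  HbA1c ≥ 8.5%: 4.6 ≥ 8.5 is false
  pregnant: no → false
  allergy to study drug: no → false
  age = 74 years: 63 == 74 is false
Combine:
[1.1.1] false → true (antecedent false ⇒ implication holds) = true
[1.1] NOT true = false
[1.2.2.1] true OR false = true
[1.2.2] NOT true = false
[1.2] true → false = false
[1] false OR false = false
[2.1.1.1] true AND true = true
[2.1.1] NOT true = false
[2.1] NOT false = true
[2.2.2] true AND false = false
[2.2] true OR false = true
[2] true AND true = true
[3.1] true OR false = true
[3.2.2.1.1] false AND false = false
[3.2.2.1] NOT false = true
[3.2.2] NOT true = false
[3.2] false OR false = false
[3] true AND false = false
[root] exactly-one(false, true, false) = true
Overall: true → enrolled

Enrolled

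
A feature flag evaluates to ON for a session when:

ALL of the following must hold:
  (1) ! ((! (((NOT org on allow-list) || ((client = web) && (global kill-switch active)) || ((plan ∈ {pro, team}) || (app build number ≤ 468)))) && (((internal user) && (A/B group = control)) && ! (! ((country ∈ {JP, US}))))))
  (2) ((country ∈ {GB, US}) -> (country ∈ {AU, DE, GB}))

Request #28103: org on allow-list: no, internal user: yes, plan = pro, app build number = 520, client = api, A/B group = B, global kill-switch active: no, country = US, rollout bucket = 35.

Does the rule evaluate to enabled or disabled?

Disabled

Atomic conditions:
  NOT org on allow-list: no → true
  client = web: api == web is false
  global kill-switch active: no → false
  plan ∈ {pro, team}: pro is in the set → true
  app build number ≤ 468: 520 ≤ 468 is false
  internal user: yes → true
  A/B group = control: B == control is false
  country ∈ {JP, US}: US is in the set → true
  country ∈ {GB, US}: US is in the set → true
  country ∈ {AU, DE, GB}: US is not in the set → false
Combine:
[1.1.1.1.2] false AND false = false
[1.1.1.1.3] true OR false = true
[1.1.1.1] true OR false OR true = true
[1.1.1] NOT true = false
[1.1.2.1] true AND false = false
[1.1.2.2.1] NOT true = false
[1.1.2.2] NOT false = true
[1.1.2] false AND true = false
[1.1] false AND false = false
[1] NOT false = true
[2] true → false = false
[root] true AND false = false
Overall: false → disabled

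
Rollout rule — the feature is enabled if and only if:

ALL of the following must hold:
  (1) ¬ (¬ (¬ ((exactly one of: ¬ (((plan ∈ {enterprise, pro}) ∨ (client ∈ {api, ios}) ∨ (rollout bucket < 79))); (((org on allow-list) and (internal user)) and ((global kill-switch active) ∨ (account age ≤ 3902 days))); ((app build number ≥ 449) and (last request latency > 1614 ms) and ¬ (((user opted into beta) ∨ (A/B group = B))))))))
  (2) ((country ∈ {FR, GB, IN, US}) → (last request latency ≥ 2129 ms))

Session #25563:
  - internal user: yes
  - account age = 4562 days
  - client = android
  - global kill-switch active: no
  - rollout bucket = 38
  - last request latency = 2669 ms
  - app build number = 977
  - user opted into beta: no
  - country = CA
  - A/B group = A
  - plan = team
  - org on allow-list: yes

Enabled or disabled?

Atomic conditions:
  plan ∈ {enterprise, pro}: team is not in the set → false
  client ∈ {api, ios}: android is not in the set → false
  rollout bucket < 79: 38 < 79 is true
  org on allow-list: yes → true
  internal user: yes → true
  global kill-switch active: no → false
  account age ≤ 3902 days: 4562 ≤ 3902 is false
  app build number ≥ 449: 977 ≥ 449 is true
  last request latency > 1614 ms: 2669 > 1614 is true
  user opted into beta: no → false
  A/B group = B: A == B is false
  country ∈ {FR, GB, IN, US}: CA is not in the set → false
  last request latency ≥ 2129 ms: 2669 ≥ 2129 is true
Combine:
[1.1.1.1.1.1] false OR false OR true = true
[1.1.1.1.1] NOT true = false
[1.1.1.1.2.1] true AND true = true
[1.1.1.1.2.2] false OR false = false
[1.1.1.1.2] true AND false = false
[1.1.1.1.3.3.1] false OR false = false
[1.1.1.1.3.3] NOT false = true
[1.1.1.1.3] true AND true AND true = true
[1.1.1.1] exactly-one(false, false, true) = true
[1.1.1] NOT true = false
[1.1] NOT false = true
[1] NOT true = false
[2] false → true (antecedent false ⇒ implication holds) = true
[root] false AND true = false
Overall: false → disabled

Disabled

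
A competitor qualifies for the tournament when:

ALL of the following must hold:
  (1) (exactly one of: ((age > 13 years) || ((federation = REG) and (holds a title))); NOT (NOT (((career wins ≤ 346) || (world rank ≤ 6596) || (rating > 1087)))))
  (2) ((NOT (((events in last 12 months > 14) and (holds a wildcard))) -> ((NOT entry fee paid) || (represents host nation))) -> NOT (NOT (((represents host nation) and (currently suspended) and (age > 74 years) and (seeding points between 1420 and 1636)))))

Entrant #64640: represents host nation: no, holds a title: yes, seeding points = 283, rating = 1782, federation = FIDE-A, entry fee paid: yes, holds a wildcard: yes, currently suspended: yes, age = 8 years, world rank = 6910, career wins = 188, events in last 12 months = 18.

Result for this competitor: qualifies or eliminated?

Atomic conditions:
  age > 13 years: 8 > 13 is false
  federation = REG: FIDE-A == REG is false
  holds a title: yes → true
  career wins ≤ 346: 188 ≤ 346 is true
  world rank ≤ 6596: 6910 ≤ 6596 is false
  rating > 1087: 1782 > 1087 is true
  events in last 12 months > 14: 18 > 14 is true
  holds a wildcard: yes → true
  NOT entry fee paid: yes → false
  represents host nation: no → false
  currently suspended: yes → true
  age > 74 years: 8 > 74 is false
  seeding points between 1420 and 1636: 283 in [1420, 1636] is false
Combine:
[1.1.2] false AND true = false
[1.1] false OR false = false
[1.2.1.1] true OR false OR true = true
[1.2.1] NOT true = false
[1.2] NOT false = true
[1] exactly-one(false, true) = true
[2.1.1.1] true AND true = true
[2.1.1] NOT true = false
[2.1.2] false OR false = false
[2.1] false → false (antecedent false ⇒ implication holds) = true
[2.2.1.1] false AND true AND false AND false = false
[2.2.1] NOT false = true
[2.2] NOT true = false
[2] true → false = false
[root] true AND false = false
Overall: false → eliminated

Eliminated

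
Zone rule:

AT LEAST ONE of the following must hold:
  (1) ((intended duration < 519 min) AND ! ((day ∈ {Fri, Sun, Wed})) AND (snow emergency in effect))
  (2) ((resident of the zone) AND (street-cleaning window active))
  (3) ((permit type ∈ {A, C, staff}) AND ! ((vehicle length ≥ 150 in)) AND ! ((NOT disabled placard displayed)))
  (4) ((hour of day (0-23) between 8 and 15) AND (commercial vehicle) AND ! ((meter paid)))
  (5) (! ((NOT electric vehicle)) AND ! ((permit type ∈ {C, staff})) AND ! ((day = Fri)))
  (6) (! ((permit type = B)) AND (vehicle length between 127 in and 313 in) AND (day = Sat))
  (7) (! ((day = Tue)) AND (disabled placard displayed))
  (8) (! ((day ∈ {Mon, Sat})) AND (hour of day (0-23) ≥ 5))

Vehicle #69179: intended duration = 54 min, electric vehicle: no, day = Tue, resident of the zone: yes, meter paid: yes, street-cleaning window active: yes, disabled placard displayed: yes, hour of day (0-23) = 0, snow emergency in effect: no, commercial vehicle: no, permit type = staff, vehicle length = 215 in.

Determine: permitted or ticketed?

Atomic conditions:
  intended duration < 519 min: 54 < 519 is true
  day ∈ {Fri, Sun, Wed}: Tue is not in the set → false
  snow emergency in effect: no → false
  resident of the zone: yes → true
  street-cleaning window active: yes → true
  permit type ∈ {A, C, staff}: staff is in the set → true
  vehicle length ≥ 150 in: 215 ≥ 150 is true
  NOT disabled placard displayed: yes → false
  hour of day (0-23) between 8 and 15: 0 in [8, 15] is false
  commercial vehicle: no → false
  meter paid: yes → true
  NOT electric vehicle: no → true
  permit type ∈ {C, staff}: staff is in the set → true
  day = Fri: Tue == Fri is false
  permit type = B: staff == B is false
  vehicle length between 127 in and 313 in: 215 in [127, 313] is true
  day = Sat: Tue == Sat is false
  day = Tue: Tue == Tue is true
  disabled placard displayed: yes → true
  day ∈ {Mon, Sat}: Tue is not in the set → false
  hour of day (0-23) ≥ 5: 0 ≥ 5 is false
Combine:
[1.2] NOT false = true
[1] true AND true AND false = false
[2] true AND true = true
[3.2] NOT true = false
[3.3] NOT false = true
[3] true AND false AND true = false
[4.3] NOT true = false
[4] false AND false AND false = false
[5.1] NOT true = false
[5.2] NOT true = false
[5.3] NOT false = true
[5] false AND false AND true = false
[6.1] NOT false = true
[6] true AND true AND false = false
[7.1] NOT true = false
[7] false AND true = false
[8.1] NOT false = true
[8] true AND false = false
[root] false OR true OR false OR false OR false OR false OR false OR false = true
Overall: true → permitted

Permitted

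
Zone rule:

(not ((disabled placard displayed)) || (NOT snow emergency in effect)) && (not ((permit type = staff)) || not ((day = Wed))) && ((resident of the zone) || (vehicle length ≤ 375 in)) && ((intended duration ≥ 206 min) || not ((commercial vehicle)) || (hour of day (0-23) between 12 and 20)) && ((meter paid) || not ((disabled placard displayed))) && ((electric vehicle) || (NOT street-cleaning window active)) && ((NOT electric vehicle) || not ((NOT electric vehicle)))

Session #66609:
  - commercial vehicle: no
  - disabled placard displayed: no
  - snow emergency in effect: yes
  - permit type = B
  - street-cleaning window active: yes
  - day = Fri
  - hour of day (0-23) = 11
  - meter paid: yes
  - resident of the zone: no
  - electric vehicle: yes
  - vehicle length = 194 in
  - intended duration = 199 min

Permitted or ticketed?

Atomic conditions:
  disabled placard displayed: no → false
  NOT snow emergency in effect: yes → false
  permit type = staff: B == staff is false
  day = Wed: Fri == Wed is false
  resident of the zone: no → false
  vehicle length ≤ 375 in: 194 ≤ 375 is true
  intended duration ≥ 206 min: 199 ≥ 206 is false
  commercial vehicle: no → false
  hour of day (0-23) between 12 and 20: 11 in [12, 20] is false
  meter paid: yes → true
  electric vehicle: yes → true
  NOT street-cleaning window active: yes → false
  NOT electric vehicle: yes → false
Combine:
[1.1] NOT false = true
[1] true OR false = true
[2.1] NOT false = true
[2.2] NOT false = true
[2] true OR true = true
[3] false OR true = true
[4.2] NOT false = true
[4] false OR true OR false = true
[5.2] NOT false = true
[5] true OR true = true
[6] true OR false = true
[7.2] NOT false = true
[7] false OR true = true
[root] true AND true AND true AND true AND true AND true AND true = true
Overall: true → permitted

Permitted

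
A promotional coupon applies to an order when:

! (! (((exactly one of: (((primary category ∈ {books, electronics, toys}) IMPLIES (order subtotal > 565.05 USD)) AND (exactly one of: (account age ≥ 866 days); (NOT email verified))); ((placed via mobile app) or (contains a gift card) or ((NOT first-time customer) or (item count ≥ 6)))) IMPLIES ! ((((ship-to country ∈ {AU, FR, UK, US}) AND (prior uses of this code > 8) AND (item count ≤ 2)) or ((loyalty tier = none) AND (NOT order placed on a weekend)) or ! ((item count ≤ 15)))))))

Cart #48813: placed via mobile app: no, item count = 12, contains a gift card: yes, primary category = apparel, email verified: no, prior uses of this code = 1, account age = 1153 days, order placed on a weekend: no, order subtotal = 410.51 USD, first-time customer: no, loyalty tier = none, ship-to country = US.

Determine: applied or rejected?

Rejected

Atomic conditions:
  primary category ∈ {books, electronics, toys}: apparel is not in the set → false
  order subtotal > 565.05 USD: 410.51 > 565.05 is false
  account age ≥ 866 days: 1153 ≥ 866 is true
  NOT email verified: no → true
  placed via mobile app: no → false
  contains a gift card: yes → true
  NOT first-time customer: no → true
  item count ≥ 6: 12 ≥ 6 is true
  ship-to country ∈ {AU, FR, UK, US}: US is in the set → true
  prior uses of this code > 8: 1 > 8 is false
  item count ≤ 2: 12 ≤ 2 is false
  loyalty tier = none: none == none is true
  NOT order placed on a weekend: no → true
  item count ≤ 15: 12 ≤ 15 is true
Combine:
[1.1.1.1.1] false → false (antecedent false ⇒ implication holds) = true
[1.1.1.1.2] exactly-one(true, true) = false
[1.1.1.1] true AND false = false
[1.1.1.2.3] true OR true = true
[1.1.1.2] false OR true OR true = true
[1.1.1] exactly-one(false, true) = true
[1.1.2.1.1] true AND false AND false = false
[1.1.2.1.2] true AND true = true
[1.1.2.1.3] NOT true = false
[1.1.2.1] false OR true OR false = true
[1.1.2] NOT true = false
[1.1] true → false = false
[1] NOT false = true
[root] NOT true = false
Overall: false → rejected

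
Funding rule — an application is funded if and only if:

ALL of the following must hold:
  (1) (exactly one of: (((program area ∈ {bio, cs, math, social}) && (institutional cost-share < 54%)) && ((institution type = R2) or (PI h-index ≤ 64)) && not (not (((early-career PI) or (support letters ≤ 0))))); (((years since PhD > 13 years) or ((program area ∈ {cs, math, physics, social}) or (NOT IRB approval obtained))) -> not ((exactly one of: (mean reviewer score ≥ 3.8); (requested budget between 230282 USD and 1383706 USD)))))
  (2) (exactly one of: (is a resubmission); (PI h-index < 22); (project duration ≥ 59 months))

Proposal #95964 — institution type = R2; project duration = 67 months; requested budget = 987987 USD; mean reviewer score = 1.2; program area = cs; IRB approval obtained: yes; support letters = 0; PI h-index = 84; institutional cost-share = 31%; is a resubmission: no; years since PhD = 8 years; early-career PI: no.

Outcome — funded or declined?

Funded

Atomic conditions:
  program area ∈ {bio, cs, math, social}: cs is in the set → true
  institutional cost-share < 54%: 31 < 54 is true
  institution type = R2: R2 == R2 is true
  PI h-index ≤ 64: 84 ≤ 64 is false
  early-career PI: no → false
  support letters ≤ 0: 0 ≤ 0 is true
  years since PhD > 13 years: 8 > 13 is false
  program area ∈ {cs, math, physics, social}: cs is in the set → true
  NOT IRB approval obtained: yes → false
  mean reviewer score ≥ 3.8: 1.2 ≥ 3.8 is false
  requested budget between 230282 USD and 1383706 USD: 987987 in [230282, 1383706] is true
  is a resubmission: no → false
  PI h-index < 22: 84 < 22 is false
  project duration ≥ 59 months: 67 ≥ 59 is true
Combine:
[1.1.1] true AND true = true
[1.1.2] true OR false = true
[1.1.3.1.1] false OR true = true
[1.1.3.1] NOT true = false
[1.1.3] NOT false = true
[1.1] true AND true AND true = true
[1.2.1.2] true OR false = true
[1.2.1] false OR true = true
[1.2.2.1] exactly-one(false, true) = true
[1.2.2] NOT true = false
[1.2] true → false = false
[1] exactly-one(true, false) = true
[2] exactly-one(false, false, true) = true
[root] true AND true = true
Overall: true → funded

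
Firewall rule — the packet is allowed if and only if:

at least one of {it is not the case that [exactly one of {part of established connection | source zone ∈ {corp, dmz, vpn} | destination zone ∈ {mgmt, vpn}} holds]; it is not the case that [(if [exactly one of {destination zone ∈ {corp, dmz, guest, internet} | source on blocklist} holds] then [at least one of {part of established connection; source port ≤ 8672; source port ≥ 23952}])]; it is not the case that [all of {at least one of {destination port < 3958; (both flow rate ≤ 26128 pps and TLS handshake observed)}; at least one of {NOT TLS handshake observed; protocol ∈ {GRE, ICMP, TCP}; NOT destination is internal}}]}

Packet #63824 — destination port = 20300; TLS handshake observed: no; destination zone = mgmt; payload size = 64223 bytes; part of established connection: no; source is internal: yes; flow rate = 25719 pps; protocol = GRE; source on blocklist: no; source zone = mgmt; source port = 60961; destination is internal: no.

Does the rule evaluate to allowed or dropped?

Allowed

Atomic conditions:
  part of established connection: no → false
  source zone ∈ {corp, dmz, vpn}: mgmt is not in the set → false
  destination zone ∈ {mgmt, vpn}: mgmt is in the set → true
  destination zone ∈ {corp, dmz, guest, internet}: mgmt is not in the set → false
  source on blocklist: no → false
  source port ≤ 8672: 60961 ≤ 8672 is false
  source port ≥ 23952: 60961 ≥ 23952 is true
  destination port < 3958: 20300 < 3958 is false
  flow rate ≤ 26128 pps: 25719 ≤ 26128 is true
  TLS handshake observed: no → false
  NOT TLS handshake observed: no → true
  protocol ∈ {GRE, ICMP, TCP}: GRE is in the set → true
  NOT destination is internal: no → true
Combine:
[1.1] exactly-one(false, false, true) = true
[1] NOT true = false
[2.1.1] exactly-one(false, false) = false
[2.1.2] false OR false OR true = true
[2.1] false → true (antecedent false ⇒ implication holds) = true
[2] NOT true = false
[3.1.1.2] true AND false = false
[3.1.1] false OR false = false
[3.1.2] true OR true OR true = true
[3.1] false AND true = false
[3] NOT false = true
[root] false OR false OR true = true
Overall: true → allowed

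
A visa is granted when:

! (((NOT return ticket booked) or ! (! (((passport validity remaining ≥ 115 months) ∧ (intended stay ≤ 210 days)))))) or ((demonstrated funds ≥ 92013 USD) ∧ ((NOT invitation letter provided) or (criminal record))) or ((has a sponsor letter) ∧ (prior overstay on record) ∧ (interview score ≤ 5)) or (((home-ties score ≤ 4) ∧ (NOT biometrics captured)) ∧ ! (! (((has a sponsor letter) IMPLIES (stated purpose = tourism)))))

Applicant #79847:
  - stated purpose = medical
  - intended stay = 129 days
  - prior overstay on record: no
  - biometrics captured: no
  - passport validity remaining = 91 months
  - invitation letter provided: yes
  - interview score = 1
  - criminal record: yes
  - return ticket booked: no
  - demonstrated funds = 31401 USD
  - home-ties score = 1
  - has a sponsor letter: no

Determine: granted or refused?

Atomic conditions:
  NOT return ticket booked: no → true
  passport validity remaining ≥ 115 months: 91 ≥ 115 is false
  intended stay ≤ 210 days: 129 ≤ 210 is true
  demonstrated funds ≥ 92013 USD: 31401 ≥ 92013 is false
  NOT invitation letter provided: yes → false
  criminal record: yes → true
  has a sponsor letter: no → false
  prior overstay on record: no → false
  interview score ≤ 5: 1 ≤ 5 is true
  home-ties score ≤ 4: 1 ≤ 4 is true
  NOT biometrics captured: no → true
  stated purpose = tourism: medical == tourism is false
Combine:
[1.1.2.1.1] false AND true = false
[1.1.2.1] NOT false = true
[1.1.2] NOT true = false
[1.1] true OR false = true
[1] NOT true = false
[2.2] false OR true = true
[2] false AND true = false
[3] false AND false AND true = false
[4.1] true AND true = true
[4.2.1.1] false → false (antecedent false ⇒ implication holds) = true
[4.2.1] NOT true = false
[4.2] NOT false = true
[4] true AND true = true
[root] false OR false OR false OR true = true
Overall: true → granted

Granted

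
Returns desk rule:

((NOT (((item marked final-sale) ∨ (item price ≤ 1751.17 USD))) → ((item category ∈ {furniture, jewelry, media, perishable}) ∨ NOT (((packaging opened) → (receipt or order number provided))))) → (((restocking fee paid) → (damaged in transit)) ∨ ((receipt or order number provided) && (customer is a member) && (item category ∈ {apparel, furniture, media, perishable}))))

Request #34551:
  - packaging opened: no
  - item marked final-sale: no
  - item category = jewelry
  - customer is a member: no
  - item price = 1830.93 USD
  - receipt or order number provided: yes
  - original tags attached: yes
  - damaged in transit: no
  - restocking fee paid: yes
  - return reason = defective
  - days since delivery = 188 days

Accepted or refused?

Refused

Atomic conditions:
  item marked final-sale: no → false
  item price ≤ 1751.17 USD: 1830.93 ≤ 1751.17 is false
  item category ∈ {furniture, jewelry, media, perishable}: jewelry is in the set → true
  packaging opened: no → false
  receipt or order number provided: yes → true
  restocking fee paid: yes → true
  damaged in transit: no → false
  customer is a member: no → false
  item category ∈ {apparel, furniture, media, perishable}: jewelry is not in the set → false
Combine:
[1.1.1] false OR false = false
[1.1] NOT false = true
[1.2.2.1] false → true (antecedent false ⇒ implication holds) = true
[1.2.2] NOT true = false
[1.2] true OR false = true
[1] true → true = true
[2.1] true → false = false
[2.2] true AND false AND false = false
[2] false OR false = false
[root] true → false = false
Overall: false → refused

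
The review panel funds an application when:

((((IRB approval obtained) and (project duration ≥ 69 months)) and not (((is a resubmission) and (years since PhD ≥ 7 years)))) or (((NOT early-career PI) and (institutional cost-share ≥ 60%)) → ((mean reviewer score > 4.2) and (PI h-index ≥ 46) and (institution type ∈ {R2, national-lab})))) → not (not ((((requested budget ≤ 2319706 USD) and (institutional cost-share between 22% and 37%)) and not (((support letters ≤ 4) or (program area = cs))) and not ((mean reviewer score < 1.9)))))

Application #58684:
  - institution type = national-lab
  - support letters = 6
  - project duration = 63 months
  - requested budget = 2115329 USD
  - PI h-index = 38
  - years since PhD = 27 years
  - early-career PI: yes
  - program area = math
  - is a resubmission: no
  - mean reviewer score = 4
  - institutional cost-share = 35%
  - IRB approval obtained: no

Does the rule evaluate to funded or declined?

Atomic conditions:
  IRB approval obtained: no → false
  project duration ≥ 69 months: 63 ≥ 69 is false
  is a resubmission: no → false
  years since PhD ≥ 7 years: 27 ≥ 7 is true
  NOT early-career PI: yes → false
  institutional cost-share ≥ 60%: 35 ≥ 60 is false
  mean reviewer score > 4.2: 4 > 4.2 is false
  PI h-index ≥ 46: 38 ≥ 46 is false
  institution type ∈ {R2, national-lab}: national-lab is in the set → true
  requested budget ≤ 2319706 USD: 2115329 ≤ 2319706 is true
  institutional cost-share between 22% and 37%: 35 in [22, 37] is true
  support letters ≤ 4: 6 ≤ 4 is false
  program area = cs: math == cs is false
  mean reviewer score < 1.9: 4 < 1.9 is false
Combine:
[1.1.1] false AND false = false
[1.1.2.1] false AND true = false
[1.1.2] NOT false = true
[1.1] false AND true = false
[1.2.1] false AND false = false
[1.2.2] false AND false AND true = false
[1.2] false → false (antecedent false ⇒ implication holds) = true
[1] false OR true = true
[2.1.1.1] true AND true = true
[2.1.1.2.1] false OR false = false
[2.1.1.2] NOT false = true
[2.1.1.3] NOT false = true
[2.1.1] true AND true AND true = true
[2.1] NOT true = false
[2] NOT false = true
[root] true → true = true
Overall: true → funded

Funded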